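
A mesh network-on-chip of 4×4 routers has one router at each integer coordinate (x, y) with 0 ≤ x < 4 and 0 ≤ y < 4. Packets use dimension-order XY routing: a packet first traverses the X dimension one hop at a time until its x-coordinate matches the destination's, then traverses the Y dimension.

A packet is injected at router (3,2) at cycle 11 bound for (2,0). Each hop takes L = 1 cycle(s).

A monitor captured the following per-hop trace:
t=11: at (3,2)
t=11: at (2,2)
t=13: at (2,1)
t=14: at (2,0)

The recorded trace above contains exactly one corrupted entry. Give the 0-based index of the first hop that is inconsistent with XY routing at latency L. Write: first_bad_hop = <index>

first_bad_hop = 1

check 1→ d=(-1,0) cyc+0: BAD: Δcyc=0≠L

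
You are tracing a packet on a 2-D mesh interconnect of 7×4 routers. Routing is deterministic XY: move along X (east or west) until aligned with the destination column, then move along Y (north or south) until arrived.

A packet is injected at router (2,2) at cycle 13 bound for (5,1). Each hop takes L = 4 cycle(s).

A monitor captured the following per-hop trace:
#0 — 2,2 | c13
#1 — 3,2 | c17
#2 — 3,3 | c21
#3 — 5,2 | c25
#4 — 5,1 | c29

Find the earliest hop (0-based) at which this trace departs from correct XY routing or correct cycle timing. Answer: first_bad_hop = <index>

first_bad_hop = 2

  1: Δx=+1 Δy=+0 Δt=4 [ok]
  2: Δx=+0 Δy=+1 Δt=4 [BAD: Y-move but x=3≠5]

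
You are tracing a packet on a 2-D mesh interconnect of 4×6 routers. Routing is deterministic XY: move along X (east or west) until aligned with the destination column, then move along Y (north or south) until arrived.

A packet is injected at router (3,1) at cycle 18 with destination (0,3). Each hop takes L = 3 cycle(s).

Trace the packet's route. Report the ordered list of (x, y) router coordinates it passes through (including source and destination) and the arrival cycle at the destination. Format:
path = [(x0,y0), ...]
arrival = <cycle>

path = [(3,1), (2,1), (1,1), (0,1), (0,2), (0,3)]
arrival = 33

hop 0: (3,1) @ cyc 18
hop 1: (2,1) @ cyc 21  [W]
hop 2: (1,1) @ cyc 24  [W]
hop 3: (0,1) @ cyc 27  [W]
hop 4: (0,2) @ cyc 30  [N]
hop 5: (0,3) @ cyc 33  [N]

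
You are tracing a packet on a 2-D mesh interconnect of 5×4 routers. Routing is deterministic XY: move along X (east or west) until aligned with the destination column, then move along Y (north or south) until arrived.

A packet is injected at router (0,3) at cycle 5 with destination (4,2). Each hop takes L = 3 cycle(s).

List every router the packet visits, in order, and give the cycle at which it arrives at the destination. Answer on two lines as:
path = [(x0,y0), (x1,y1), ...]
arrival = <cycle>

src (0,3)  cyc=5
E→(1,3)  cyc=8
E→(2,3)  cyc=11
E→(3,3)  cyc=14
E→(4,3)  cyc=17
S→(4,2)  cyc=20

path = [(0,3), (1,3), (2,3), (3,3), (4,3), (4,2)]
arrival = 20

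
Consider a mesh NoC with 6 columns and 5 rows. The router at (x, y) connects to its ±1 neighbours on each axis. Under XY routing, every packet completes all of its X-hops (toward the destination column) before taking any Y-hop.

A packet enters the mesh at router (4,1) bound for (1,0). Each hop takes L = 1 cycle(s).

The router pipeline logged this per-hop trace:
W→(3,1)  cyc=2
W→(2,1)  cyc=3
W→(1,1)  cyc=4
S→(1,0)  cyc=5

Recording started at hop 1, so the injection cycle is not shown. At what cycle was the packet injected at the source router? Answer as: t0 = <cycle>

t0 = 1

At hop 1 the cycle is 2; in general cyc_k = t0 + kL.
So t0 = 2 − 1·1 = 1.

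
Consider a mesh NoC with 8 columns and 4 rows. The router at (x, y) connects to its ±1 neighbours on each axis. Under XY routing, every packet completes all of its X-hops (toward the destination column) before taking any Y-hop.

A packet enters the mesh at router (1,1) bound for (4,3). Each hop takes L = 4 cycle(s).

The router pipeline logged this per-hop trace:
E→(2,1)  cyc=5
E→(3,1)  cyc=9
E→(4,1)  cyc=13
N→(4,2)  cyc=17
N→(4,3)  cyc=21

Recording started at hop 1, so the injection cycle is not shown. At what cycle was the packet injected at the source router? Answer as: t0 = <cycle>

Hop 1 reached at cycle 5; hop k is at t0 + k·L.
So t0 = 5 − 1·4 = 1.

t0 = 1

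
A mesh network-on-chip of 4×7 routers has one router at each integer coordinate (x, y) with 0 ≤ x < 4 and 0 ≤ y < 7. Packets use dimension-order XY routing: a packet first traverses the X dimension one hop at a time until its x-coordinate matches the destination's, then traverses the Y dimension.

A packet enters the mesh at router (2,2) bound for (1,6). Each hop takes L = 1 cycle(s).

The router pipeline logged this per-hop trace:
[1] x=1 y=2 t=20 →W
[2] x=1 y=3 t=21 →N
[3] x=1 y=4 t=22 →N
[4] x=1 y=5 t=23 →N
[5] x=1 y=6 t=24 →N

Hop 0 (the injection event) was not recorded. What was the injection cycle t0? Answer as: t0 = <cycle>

cyc[1] = 20 and cyc[k] = t0 + k·L for every k.
Subtract one hop: t0 = 20 − 1 = 19.

t0 = 19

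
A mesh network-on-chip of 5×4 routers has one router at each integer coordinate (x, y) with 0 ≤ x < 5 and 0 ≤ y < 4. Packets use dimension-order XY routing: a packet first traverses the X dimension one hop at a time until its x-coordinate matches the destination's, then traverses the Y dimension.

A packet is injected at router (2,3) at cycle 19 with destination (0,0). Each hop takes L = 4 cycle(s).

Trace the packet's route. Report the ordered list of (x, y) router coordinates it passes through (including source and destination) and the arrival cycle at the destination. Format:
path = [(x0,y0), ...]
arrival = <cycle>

path = [(2,3), (1,3), (0,3), (0,2), (0,1), (0,0)]
arrival = 39

#0 — 2,3 | c19
#1 — 1,3 | c23 | W
#2 — 0,3 | c27 | W
#3 — 0,2 | c31 | S
#4 — 0,1 | c35 | S
#5 — 0,0 | c39 | S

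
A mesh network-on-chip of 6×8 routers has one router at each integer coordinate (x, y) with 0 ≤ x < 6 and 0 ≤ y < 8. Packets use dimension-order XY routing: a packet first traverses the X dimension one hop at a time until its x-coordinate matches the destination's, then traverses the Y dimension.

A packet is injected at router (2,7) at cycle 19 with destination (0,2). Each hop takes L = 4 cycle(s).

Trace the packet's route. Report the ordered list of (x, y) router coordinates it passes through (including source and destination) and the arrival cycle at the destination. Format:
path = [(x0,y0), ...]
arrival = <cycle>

path = [(2,7), (1,7), (0,7), (0,6), (0,5), (0,4), (0,3), (0,2)]
arrival = 47

[0] x=2 y=7 t=19
[1] x=1 y=7 t=23 →W
[2] x=0 y=7 t=27 →W
[3] x=0 y=6 t=31 →S
[4] x=0 y=5 t=35 →S
[5] x=0 y=4 t=39 →S
[6] x=0 y=3 t=43 →S
[7] x=0 y=2 t=47 →S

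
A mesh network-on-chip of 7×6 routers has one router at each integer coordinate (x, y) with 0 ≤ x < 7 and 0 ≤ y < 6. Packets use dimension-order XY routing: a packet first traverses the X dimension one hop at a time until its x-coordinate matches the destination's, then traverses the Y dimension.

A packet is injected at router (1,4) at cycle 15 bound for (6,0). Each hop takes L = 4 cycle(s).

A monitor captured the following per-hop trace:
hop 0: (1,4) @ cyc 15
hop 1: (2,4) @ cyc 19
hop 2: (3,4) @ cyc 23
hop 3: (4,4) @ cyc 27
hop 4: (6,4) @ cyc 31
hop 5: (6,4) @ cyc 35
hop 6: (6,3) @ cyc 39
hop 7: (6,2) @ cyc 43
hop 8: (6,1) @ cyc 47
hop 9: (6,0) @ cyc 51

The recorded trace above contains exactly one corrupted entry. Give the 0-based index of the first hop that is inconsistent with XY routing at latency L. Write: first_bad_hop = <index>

hop 1: step (+1,+0), +4 cyc — ok
hop 2: step (+1,+0), +4 cyc — ok
hop 3: step (+1,+0), +4 cyc — ok
hop 4: step (+2,+0), +4 cyc — BAD: non-unit step

first_bad_hop = 4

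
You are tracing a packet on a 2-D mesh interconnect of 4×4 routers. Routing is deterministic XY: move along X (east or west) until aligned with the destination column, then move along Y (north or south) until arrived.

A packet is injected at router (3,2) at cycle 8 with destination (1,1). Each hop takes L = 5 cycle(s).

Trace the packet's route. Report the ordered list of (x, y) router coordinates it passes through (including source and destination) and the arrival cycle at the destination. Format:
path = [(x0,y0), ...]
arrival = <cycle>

path = [(3,2), (2,2), (1,2), (1,1)]
arrival = 23

t=8: at (3,2)
t=13: at (2,2) after W
t=18: at (1,2) after W
t=23: at (1,1) after S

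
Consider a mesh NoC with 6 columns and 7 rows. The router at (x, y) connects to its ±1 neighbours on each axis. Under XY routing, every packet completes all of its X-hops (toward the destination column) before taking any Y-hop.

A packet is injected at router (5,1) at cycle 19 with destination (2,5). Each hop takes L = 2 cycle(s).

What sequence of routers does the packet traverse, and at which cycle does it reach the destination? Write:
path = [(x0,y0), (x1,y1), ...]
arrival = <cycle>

path = [(5,1), (4,1), (3,1), (2,1), (2,2), (2,3), (2,4), (2,5)]
arrival = 33

t=19: at (5,1)
t=21: at (4,1) after W
t=23: at (3,1) after W
t=25: at (2,1) after W
t=27: at (2,2) after N
t=29: at (2,3) after N
t=31: at (2,4) after N
t=33: at (2,5) after N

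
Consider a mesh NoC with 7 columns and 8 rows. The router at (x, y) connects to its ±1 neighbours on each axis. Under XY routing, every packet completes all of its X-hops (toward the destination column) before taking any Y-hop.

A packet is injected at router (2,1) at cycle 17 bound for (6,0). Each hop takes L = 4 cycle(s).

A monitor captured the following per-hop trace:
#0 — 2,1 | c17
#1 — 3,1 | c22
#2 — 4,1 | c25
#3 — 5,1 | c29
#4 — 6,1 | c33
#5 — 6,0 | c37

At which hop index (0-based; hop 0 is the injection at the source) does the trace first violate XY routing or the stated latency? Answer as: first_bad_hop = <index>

first_bad_hop = 1

  1: Δx=+1 Δy=+0 Δt=5 [BAD: Δcyc=5≠L]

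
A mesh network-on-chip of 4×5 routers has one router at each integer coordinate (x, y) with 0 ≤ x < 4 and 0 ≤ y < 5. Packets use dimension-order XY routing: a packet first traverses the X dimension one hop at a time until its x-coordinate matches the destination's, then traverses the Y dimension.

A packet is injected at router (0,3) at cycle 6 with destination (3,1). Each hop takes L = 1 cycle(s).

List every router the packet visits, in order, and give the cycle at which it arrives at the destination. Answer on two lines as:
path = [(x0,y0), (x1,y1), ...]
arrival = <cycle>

hop 0: (0,3) @ cyc 6
hop 1: (1,3) @ cyc 7  [E]
hop 2: (2,3) @ cyc 8  [E]
hop 3: (3,3) @ cyc 9  [E]
hop 4: (3,2) @ cyc 10  [S]
hop 5: (3,1) @ cyc 11  [S]

path = [(0,3), (1,3), (2,3), (3,3), (3,2), (3,1)]
arrival = 11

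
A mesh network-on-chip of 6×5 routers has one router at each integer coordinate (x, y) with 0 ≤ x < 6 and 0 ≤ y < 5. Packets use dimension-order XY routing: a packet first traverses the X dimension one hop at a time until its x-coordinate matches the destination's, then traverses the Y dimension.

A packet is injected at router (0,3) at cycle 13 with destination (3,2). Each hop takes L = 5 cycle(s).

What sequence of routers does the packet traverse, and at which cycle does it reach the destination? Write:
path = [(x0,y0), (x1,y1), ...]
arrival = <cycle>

path = [(0,3), (1,3), (2,3), (3,3), (3,2)]
arrival = 33

src (0,3)  cyc=13
E→(1,3)  cyc=18
E→(2,3)  cyc=23
E→(3,3)  cyc=28
S→(3,2)  cyc=33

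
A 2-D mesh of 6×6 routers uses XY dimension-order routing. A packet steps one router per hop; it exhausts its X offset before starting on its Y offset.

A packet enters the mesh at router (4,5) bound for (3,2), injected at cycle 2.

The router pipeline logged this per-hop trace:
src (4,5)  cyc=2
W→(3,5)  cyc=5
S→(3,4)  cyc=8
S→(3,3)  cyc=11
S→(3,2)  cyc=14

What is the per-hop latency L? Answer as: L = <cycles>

L = 3

Δcyc across hop 0→1: 5 − 2 = 3.
Each hop adds L, hence L = 3.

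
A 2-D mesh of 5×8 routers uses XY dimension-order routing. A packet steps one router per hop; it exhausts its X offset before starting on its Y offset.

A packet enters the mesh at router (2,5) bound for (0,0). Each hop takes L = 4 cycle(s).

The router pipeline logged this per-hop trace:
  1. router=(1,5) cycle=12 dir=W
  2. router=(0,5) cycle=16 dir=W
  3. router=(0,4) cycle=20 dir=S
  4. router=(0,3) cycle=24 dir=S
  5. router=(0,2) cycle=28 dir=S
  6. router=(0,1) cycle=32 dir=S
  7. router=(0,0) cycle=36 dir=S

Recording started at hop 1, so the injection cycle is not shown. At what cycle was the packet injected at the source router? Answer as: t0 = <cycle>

t0 = 8

The first recorded entry is hop 1 at cycle 12.
So t0 = 12 − 1·4 = 8.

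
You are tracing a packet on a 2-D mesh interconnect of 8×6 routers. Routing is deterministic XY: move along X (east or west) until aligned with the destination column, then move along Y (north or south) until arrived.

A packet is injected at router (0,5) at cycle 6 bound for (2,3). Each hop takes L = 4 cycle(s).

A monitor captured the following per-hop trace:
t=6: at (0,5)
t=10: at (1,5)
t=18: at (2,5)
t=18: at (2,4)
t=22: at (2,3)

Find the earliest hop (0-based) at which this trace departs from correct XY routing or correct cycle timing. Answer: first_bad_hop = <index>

first_bad_hop = 2

hop 1: step (+1,+0), +4 cyc — ok
hop 2: step (+1,+0), +8 cyc — BAD: Δcyc=8≠L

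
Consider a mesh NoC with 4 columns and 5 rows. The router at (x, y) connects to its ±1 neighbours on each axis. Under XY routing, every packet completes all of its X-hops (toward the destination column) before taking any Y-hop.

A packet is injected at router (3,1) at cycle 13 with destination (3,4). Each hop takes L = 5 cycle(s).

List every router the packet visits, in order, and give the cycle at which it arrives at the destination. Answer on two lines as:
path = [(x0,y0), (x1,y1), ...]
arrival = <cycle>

path = [(3,1), (3,2), (3,3), (3,4)]
arrival = 28

src (3,1)  cyc=13
N→(3,2)  cyc=18
N→(3,3)  cyc=23
N→(3,4)  cyc=28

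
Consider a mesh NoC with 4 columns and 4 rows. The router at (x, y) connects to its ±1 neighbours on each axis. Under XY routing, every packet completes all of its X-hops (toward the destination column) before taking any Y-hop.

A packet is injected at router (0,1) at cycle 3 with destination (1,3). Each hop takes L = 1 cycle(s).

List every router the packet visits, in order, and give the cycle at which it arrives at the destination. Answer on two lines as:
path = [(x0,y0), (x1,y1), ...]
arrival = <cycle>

path = [(0,1), (1,1), (1,2), (1,3)]
arrival = 6

hop 0: (0,1) @ cyc 3
hop 1: (1,1) @ cyc 4  [E]
hop 2: (1,2) @ cyc 5  [N]
hop 3: (1,3) @ cyc 6  [N]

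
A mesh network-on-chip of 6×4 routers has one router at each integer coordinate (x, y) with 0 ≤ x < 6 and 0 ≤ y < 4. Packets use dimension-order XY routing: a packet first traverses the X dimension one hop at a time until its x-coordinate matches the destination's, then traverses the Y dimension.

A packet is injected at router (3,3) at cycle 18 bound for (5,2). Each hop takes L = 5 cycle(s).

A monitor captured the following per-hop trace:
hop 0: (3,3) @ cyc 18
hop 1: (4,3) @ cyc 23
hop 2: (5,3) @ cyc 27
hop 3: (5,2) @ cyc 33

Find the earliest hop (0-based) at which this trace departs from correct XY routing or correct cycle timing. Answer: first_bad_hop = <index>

first_bad_hop = 2

[1] (+1,+0) / 5c ⇒ ok
[2] (+1,+0) / 4c ⇒ BAD: Δcyc=4≠L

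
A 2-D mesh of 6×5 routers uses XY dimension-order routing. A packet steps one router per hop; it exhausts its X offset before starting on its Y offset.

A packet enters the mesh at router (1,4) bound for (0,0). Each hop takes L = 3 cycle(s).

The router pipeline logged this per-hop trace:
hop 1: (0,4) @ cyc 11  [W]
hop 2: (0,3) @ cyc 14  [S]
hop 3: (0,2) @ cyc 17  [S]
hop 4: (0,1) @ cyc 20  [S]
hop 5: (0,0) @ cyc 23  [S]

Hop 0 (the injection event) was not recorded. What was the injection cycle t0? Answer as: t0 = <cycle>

t0 = 8

cyc[1] = 11 and cyc[k] = t0 + k·L for every k.
Therefore t0 = 11 − L = 8.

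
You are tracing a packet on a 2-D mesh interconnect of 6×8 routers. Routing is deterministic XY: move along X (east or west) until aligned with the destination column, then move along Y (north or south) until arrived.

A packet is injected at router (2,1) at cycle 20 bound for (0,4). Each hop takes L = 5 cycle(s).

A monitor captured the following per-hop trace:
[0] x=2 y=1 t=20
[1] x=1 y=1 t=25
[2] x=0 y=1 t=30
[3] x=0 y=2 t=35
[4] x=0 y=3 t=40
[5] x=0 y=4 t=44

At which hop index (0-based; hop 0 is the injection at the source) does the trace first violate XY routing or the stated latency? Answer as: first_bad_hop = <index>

check 1→ d=(-1,0) cyc+5: ok
check 2→ d=(-1,0) cyc+5: ok
check 3→ d=(0,1) cyc+5: ok
check 4→ d=(0,1) cyc+5: ok
check 5→ d=(0,1) cyc+4: BAD: Δcyc=4≠L

first_bad_hop = 5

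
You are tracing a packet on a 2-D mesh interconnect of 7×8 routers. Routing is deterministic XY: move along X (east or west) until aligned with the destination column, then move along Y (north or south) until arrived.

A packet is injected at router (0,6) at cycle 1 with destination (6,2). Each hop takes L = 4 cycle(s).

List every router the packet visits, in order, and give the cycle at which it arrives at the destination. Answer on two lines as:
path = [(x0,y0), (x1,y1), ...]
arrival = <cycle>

path = [(0,6), (1,6), (2,6), (3,6), (4,6), (5,6), (6,6), (6,5), (6,4), (6,3), (6,2)]
arrival = 41

t=1: at (0,6)
t=5: at (1,6) after E
t=9: at (2,6) after E
t=13: at (3,6) after E
t=17: at (4,6) after E
t=21: at (5,6) after E
t=25: at (6,6) after E
t=29: at (6,5) after S
t=33: at (6,4) after S
t=37: at (6,3) after S
t=41: at (6,2) after S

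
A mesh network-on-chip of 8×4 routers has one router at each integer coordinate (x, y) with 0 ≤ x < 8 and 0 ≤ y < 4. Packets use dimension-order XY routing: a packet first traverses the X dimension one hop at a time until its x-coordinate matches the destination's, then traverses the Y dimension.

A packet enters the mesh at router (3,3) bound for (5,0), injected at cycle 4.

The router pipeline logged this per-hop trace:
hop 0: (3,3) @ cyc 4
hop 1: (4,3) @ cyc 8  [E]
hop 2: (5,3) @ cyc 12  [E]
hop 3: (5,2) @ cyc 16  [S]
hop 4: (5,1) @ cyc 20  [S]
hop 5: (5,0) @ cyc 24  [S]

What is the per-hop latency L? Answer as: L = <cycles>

Between hops 0 and 1 the cycle counter advances 8 − 4 = 4.
That increment is L by definition: L = 4.

L = 4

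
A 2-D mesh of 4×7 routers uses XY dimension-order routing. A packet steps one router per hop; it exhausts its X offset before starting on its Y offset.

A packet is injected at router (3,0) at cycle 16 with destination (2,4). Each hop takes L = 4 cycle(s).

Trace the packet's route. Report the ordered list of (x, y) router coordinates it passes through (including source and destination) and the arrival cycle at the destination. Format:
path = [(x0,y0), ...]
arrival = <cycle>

path = [(3,0), (2,0), (2,1), (2,2), (2,3), (2,4)]
arrival = 36

  0. router=(3,0) cycle=16 (inject)
  1. router=(2,0) cycle=20 dir=W
  2. router=(2,1) cycle=24 dir=N
  3. router=(2,2) cycle=28 dir=N
  4. router=(2,3) cycle=32 dir=N
  5. router=(2,4) cycle=36 dir=N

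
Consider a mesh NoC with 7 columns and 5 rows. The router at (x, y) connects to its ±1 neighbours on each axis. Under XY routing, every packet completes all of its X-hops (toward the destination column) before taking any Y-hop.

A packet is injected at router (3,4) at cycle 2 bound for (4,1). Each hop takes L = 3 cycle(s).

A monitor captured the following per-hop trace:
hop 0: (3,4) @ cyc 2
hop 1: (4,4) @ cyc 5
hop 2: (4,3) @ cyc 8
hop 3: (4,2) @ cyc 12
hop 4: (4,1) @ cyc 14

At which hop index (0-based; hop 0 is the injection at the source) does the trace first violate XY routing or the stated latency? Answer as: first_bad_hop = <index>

check 1→ d=(1,0) cyc+3: ok
check 2→ d=(0,-1) cyc+3: ok
check 3→ d=(0,-1) cyc+4: BAD: Δcyc=4≠L

first_bad_hop = 3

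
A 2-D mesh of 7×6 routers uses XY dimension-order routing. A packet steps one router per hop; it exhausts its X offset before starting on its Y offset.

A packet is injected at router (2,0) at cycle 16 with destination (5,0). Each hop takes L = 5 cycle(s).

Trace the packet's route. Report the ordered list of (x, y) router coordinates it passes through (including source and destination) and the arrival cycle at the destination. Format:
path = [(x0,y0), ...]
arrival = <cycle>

hop 0: (2,0) @ cyc 16
hop 1: (3,0) @ cyc 21  [E]
hop 2: (4,0) @ cyc 26  [E]
hop 3: (5,0) @ cyc 31  [E]

path = [(2,0), (3,0), (4,0), (5,0)]
arrival = 31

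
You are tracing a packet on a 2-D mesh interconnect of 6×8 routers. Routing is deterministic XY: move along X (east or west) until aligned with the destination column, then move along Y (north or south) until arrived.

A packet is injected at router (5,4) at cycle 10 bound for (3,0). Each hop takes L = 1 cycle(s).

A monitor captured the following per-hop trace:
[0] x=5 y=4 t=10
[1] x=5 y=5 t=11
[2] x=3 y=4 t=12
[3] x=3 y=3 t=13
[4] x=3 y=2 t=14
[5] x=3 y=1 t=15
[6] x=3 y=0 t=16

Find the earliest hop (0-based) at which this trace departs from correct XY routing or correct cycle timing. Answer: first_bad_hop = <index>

first_bad_hop = 1

check 1→ d=(0,1) cyc+1: BAD: Y-move but x=5≠3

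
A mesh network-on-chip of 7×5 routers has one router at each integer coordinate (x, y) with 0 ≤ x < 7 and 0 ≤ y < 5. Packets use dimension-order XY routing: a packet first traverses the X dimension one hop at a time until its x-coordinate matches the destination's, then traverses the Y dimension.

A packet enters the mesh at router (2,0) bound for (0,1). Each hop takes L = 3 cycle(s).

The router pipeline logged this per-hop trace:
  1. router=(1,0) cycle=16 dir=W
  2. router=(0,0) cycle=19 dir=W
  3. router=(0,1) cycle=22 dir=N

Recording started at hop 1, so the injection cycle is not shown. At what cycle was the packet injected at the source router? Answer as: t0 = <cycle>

t0 = 13

The first recorded entry is hop 1 at cycle 16.
t0 = cyc[1] − L = 16 − 3 = 13.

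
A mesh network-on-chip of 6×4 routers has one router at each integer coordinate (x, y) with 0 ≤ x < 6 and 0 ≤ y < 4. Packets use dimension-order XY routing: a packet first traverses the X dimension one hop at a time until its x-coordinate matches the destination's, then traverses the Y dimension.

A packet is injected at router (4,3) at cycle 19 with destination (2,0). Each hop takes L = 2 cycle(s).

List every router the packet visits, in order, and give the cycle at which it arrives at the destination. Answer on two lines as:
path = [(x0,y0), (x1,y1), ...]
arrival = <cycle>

  0. router=(4,3) cycle=19 (inject)
  1. router=(3,3) cycle=21 dir=W
  2. router=(2,3) cycle=23 dir=W
  3. router=(2,2) cycle=25 dir=S
  4. router=(2,1) cycle=27 dir=S
  5. router=(2,0) cycle=29 dir=S

path = [(4,3), (3,3), (2,3), (2,2), (2,1), (2,0)]
arrival = 29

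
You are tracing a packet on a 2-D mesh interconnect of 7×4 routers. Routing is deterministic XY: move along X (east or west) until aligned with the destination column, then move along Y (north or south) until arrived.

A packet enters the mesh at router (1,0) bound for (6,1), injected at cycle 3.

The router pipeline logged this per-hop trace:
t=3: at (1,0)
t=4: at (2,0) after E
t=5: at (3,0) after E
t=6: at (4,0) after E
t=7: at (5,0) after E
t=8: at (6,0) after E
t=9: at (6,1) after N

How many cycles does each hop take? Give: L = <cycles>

L = 1

cyc[1] − cyc[0] = 4 − 3 = 1.
Per-hop latency L = Δcyc = 1.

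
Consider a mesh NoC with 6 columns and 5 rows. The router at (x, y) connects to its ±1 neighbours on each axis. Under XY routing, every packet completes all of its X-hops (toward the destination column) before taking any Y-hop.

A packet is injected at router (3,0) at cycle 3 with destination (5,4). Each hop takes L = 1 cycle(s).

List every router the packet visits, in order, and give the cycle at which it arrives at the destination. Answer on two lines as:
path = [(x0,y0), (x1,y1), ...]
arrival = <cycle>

src (3,0)  cyc=3
E→(4,0)  cyc=4
E→(5,0)  cyc=5
N→(5,1)  cyc=6
N→(5,2)  cyc=7
N→(5,3)  cyc=8
N→(5,4)  cyc=9

path = [(3,0), (4,0), (5,0), (5,1), (5,2), (5,3), (5,4)]
arrival = 9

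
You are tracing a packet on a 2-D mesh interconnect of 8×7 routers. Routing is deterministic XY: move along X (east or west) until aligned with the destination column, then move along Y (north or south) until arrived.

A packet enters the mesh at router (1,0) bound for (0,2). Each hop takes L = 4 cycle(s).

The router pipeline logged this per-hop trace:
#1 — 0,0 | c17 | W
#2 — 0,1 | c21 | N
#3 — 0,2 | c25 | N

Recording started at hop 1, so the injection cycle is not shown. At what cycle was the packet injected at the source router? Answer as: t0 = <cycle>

t0 = 13

Hop 1 reached at cycle 17; hop k is at t0 + k·L.
Therefore t0 = 17 − L = 13.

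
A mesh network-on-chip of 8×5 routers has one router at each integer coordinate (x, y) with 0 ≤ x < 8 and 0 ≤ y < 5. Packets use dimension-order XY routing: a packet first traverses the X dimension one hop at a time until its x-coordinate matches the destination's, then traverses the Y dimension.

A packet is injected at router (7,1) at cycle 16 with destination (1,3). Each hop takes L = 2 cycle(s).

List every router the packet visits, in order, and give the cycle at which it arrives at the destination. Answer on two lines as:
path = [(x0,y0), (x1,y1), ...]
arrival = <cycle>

[0] x=7 y=1 t=16
[1] x=6 y=1 t=18 →W
[2] x=5 y=1 t=20 →W
[3] x=4 y=1 t=22 →W
[4] x=3 y=1 t=24 →W
[5] x=2 y=1 t=26 →W
[6] x=1 y=1 t=28 →W
[7] x=1 y=2 t=30 →N
[8] x=1 y=3 t=32 →N

path = [(7,1), (6,1), (5,1), (4,1), (3,1), (2,1), (1,1), (1,2), (1,3)]
arrival = 32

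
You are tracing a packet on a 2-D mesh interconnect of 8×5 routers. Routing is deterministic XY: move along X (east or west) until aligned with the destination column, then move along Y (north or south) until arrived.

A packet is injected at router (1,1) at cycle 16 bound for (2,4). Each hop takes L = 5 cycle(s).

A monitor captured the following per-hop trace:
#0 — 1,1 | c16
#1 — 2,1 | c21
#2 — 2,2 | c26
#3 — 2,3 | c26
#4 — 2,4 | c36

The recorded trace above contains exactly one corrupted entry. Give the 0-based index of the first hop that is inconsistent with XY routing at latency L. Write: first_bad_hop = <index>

check 1→ d=(1,0) cyc+5: ok
check 2→ d=(0,1) cyc+5: ok
check 3→ d=(0,1) cyc+0: BAD: Δcyc=0≠L

first_bad_hop = 3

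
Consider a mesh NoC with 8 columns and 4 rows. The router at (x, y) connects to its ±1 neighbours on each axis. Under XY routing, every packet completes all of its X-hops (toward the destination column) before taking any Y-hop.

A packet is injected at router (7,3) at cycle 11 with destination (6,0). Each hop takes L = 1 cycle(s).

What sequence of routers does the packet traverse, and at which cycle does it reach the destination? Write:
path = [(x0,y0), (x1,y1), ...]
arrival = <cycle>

src (7,3)  cyc=11
W→(6,3)  cyc=12
S→(6,2)  cyc=13
S→(6,1)  cyc=14
S→(6,0)  cyc=15

path = [(7,3), (6,3), (6,2), (6,1), (6,0)]
arrival = 15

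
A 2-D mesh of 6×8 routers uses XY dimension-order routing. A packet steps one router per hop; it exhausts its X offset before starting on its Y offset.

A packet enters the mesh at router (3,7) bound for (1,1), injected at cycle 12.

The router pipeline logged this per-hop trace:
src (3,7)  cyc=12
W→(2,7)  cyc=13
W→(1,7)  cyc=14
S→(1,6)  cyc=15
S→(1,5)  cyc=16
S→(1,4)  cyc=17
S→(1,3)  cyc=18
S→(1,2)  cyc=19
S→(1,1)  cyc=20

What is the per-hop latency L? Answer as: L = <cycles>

Between hops 0 and 1 the cycle counter advances 13 − 12 = 1.
That increment is L by definition: L = 1.

L = 1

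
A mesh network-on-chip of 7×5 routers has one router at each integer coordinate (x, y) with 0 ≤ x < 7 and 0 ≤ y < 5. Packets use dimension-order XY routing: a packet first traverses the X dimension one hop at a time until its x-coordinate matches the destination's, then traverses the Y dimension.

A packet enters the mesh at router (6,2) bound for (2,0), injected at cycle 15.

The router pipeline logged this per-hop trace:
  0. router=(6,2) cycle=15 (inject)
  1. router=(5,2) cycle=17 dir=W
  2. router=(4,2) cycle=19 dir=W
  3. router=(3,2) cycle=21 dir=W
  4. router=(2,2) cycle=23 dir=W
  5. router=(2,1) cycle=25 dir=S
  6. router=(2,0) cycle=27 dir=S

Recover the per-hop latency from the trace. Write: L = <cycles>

cyc[1] − cyc[0] = 17 − 15 = 2.
Each hop adds L, hence L = 2.

L = 2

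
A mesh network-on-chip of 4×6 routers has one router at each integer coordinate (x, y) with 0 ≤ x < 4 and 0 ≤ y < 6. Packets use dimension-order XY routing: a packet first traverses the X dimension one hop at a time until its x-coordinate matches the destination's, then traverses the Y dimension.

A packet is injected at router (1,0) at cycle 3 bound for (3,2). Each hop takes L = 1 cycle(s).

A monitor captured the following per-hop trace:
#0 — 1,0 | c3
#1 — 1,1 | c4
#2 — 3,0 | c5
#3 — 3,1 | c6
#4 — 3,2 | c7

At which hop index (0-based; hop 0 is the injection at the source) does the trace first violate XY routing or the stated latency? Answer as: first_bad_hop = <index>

first_bad_hop = 1

[1] (+0,+1) / 1c ⇒ BAD: Y-move but x=1≠3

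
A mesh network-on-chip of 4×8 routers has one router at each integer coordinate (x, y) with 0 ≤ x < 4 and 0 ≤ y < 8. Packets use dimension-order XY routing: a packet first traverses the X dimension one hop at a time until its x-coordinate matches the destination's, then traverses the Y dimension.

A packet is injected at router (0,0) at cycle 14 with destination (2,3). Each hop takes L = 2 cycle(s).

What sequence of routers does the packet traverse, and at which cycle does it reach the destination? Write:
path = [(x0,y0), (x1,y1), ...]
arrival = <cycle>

path = [(0,0), (1,0), (2,0), (2,1), (2,2), (2,3)]
arrival = 24

#0 — 0,0 | c14
#1 — 1,0 | c16 | E
#2 — 2,0 | c18 | E
#3 — 2,1 | c20 | N
#4 — 2,2 | c22 | N
#5 — 2,3 | c24 | N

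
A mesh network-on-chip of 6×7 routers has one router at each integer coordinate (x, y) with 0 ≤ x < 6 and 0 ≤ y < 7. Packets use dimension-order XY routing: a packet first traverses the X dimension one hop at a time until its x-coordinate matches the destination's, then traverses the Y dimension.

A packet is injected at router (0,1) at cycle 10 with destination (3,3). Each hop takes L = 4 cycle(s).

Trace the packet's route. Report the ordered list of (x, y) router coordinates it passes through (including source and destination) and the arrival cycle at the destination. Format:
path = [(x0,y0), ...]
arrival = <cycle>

hop 0: (0,1) @ cyc 10
hop 1: (1,1) @ cyc 14  [E]
hop 2: (2,1) @ cyc 18  [E]
hop 3: (3,1) @ cyc 22  [E]
hop 4: (3,2) @ cyc 26  [N]
hop 5: (3,3) @ cyc 30  [N]

path = [(0,1), (1,1), (2,1), (3,1), (3,2), (3,3)]
arrival = 30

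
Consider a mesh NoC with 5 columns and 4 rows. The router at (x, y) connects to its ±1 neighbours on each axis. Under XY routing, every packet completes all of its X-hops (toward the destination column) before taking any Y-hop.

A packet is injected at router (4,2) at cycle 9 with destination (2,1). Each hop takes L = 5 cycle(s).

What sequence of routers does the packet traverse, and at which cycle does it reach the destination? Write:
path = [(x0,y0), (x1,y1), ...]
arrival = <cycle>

  0. router=(4,2) cycle=9 (inject)
  1. router=(3,2) cycle=14 dir=W
  2. router=(2,2) cycle=19 dir=W
  3. router=(2,1) cycle=24 dir=S

path = [(4,2), (3,2), (2,2), (2,1)]
arrival = 24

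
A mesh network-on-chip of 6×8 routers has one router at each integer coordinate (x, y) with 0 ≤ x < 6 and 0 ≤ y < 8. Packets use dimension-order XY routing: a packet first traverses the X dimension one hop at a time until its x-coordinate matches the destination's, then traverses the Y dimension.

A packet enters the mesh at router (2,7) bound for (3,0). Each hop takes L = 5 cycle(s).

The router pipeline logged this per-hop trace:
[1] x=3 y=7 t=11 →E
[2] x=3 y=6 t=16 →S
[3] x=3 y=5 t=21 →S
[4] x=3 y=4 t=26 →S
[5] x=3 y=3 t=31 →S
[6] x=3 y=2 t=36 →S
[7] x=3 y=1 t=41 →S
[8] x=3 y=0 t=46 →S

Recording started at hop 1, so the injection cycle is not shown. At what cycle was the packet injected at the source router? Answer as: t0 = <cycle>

cyc[1] = 11 and cyc[k] = t0 + k·L for every k.
So t0 = 11 − 1·5 = 6.

t0 = 6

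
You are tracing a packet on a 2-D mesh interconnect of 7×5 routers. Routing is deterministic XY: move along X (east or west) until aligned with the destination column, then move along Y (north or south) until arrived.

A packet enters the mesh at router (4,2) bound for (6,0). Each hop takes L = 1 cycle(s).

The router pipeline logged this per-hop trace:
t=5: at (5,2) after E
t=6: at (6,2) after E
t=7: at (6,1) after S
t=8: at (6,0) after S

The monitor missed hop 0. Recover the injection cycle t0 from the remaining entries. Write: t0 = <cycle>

t0 = 4

Hop 1 reached at cycle 5; hop k is at t0 + k·L.
t0 = cyc[1] − L = 5 − 1 = 4.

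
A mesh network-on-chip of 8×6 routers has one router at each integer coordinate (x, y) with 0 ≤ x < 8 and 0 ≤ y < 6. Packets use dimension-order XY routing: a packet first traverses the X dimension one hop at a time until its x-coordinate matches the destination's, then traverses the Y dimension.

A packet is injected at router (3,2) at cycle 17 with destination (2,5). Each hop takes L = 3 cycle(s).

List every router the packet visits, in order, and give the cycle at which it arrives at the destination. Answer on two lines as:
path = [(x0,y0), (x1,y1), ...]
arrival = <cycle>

path = [(3,2), (2,2), (2,3), (2,4), (2,5)]
arrival = 29

hop 0: (3,2) @ cyc 17
hop 1: (2,2) @ cyc 20  [W]
hop 2: (2,3) @ cyc 23  [N]
hop 3: (2,4) @ cyc 26  [N]
hop 4: (2,5) @ cyc 29  [N]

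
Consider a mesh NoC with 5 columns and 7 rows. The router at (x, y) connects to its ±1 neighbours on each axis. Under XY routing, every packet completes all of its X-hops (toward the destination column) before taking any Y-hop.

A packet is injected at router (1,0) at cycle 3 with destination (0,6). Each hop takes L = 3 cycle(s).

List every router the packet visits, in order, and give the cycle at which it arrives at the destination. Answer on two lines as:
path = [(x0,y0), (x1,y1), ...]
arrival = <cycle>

path = [(1,0), (0,0), (0,1), (0,2), (0,3), (0,4), (0,5), (0,6)]
arrival = 24

src (1,0)  cyc=3
W→(0,0)  cyc=6
N→(0,1)  cyc=9
N→(0,2)  cyc=12
N→(0,3)  cyc=15
N→(0,4)  cyc=18
N→(0,5)  cyc=21
N→(0,6)  cyc=24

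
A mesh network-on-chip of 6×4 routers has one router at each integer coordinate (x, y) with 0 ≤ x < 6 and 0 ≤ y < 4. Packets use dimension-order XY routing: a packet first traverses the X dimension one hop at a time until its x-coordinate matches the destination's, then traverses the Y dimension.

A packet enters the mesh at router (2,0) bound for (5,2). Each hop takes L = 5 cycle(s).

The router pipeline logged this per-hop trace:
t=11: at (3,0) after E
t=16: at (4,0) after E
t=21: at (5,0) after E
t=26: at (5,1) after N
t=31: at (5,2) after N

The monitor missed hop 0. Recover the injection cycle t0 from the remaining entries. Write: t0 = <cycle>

cyc[1] = 11 and cyc[k] = t0 + k·L for every k.
So t0 = 11 − 1·5 = 6.

t0 = 6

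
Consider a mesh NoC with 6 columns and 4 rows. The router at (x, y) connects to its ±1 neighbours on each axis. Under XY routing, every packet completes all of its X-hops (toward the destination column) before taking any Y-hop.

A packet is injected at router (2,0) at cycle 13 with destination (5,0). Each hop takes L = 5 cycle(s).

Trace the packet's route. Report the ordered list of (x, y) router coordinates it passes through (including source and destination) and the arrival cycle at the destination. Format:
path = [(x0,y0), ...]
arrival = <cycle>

#0 — 2,0 | c13
#1 — 3,0 | c18 | E
#2 — 4,0 | c23 | E
#3 — 5,0 | c28 | E

path = [(2,0), (3,0), (4,0), (5,0)]
arrival = 28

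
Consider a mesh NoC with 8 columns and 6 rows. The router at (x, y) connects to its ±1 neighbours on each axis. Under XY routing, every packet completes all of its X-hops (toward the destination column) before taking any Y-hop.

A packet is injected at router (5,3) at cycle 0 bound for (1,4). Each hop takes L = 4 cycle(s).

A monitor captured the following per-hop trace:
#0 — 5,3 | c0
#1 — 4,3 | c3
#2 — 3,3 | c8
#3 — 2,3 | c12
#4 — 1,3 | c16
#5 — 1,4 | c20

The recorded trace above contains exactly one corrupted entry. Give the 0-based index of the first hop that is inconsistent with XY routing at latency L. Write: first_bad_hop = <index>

first_bad_hop = 1

[1] (-1,+0) / 3c ⇒ BAD: Δcyc=3≠L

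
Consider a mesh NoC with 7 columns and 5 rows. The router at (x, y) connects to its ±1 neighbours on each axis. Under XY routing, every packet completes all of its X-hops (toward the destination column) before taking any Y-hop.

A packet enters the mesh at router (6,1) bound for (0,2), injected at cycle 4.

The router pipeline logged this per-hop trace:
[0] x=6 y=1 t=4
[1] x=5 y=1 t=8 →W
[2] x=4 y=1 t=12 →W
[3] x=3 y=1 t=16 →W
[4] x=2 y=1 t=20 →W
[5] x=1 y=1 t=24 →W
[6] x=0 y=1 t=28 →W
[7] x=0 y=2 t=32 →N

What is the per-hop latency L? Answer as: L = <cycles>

Δcyc across hop 0→1: 8 − 4 = 4.
One hop costs L cycles, so L = 4.

L = 4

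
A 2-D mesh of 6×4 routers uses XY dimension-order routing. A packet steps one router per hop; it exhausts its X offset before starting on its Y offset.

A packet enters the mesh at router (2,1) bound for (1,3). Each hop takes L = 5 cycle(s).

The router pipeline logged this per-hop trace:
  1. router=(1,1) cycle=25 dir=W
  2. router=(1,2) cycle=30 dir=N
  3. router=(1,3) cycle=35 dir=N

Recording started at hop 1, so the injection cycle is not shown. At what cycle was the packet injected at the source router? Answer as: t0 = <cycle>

cyc[1] = 25 and cyc[k] = t0 + k·L for every k.
Subtract one hop: t0 = 25 − 5 = 20.

t0 = 20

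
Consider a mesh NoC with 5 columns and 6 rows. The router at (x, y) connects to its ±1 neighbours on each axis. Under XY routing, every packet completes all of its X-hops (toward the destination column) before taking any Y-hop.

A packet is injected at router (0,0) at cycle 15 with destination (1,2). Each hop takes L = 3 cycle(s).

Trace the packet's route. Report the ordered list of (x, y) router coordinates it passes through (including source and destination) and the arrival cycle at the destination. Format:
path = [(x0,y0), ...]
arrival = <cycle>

path = [(0,0), (1,0), (1,1), (1,2)]
arrival = 24

[0] x=0 y=0 t=15
[1] x=1 y=0 t=18 →E
[2] x=1 y=1 t=21 →N
[3] x=1 y=2 t=24 →N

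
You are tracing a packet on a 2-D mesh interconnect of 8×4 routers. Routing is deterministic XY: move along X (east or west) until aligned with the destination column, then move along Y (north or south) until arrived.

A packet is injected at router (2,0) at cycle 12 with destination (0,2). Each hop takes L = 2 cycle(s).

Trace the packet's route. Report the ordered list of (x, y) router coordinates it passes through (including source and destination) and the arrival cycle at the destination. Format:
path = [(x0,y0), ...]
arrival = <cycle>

path = [(2,0), (1,0), (0,0), (0,1), (0,2)]
arrival = 20

src (2,0)  cyc=12
W→(1,0)  cyc=14
W→(0,0)  cyc=16
N→(0,1)  cyc=18
N→(0,2)  cyc=20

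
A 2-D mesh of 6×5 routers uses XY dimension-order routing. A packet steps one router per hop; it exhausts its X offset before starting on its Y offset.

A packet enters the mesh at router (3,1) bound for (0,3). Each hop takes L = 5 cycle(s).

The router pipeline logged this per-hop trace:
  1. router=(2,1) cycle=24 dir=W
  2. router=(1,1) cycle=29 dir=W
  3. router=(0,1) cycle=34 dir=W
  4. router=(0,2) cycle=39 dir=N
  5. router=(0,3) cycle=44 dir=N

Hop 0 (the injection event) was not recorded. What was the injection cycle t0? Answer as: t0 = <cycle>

t0 = 19

At hop 1 the cycle is 24; in general cyc_k = t0 + kL.
Therefore t0 = 24 − L = 19.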